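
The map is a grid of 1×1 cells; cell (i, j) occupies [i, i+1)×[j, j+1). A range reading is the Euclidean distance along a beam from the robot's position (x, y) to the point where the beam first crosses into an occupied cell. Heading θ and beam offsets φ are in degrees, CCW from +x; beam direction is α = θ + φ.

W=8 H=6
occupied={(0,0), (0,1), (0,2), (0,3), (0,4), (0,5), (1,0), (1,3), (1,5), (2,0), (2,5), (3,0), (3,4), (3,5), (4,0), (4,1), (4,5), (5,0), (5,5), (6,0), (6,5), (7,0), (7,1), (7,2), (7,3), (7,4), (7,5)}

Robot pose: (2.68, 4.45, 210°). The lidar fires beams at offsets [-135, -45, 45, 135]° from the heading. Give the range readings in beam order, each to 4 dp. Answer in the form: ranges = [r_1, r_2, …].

beam 1: φ=-135°, α=75°
  d=(0.2588,0.9659)  start (2,4)  tX=1.2364 tY=0.5694  stride 1/|dx|=3.8637 1/|dy|=1.0353
    cross y-line → (2,5), t=0.5694 (wall)
  → r_1 = 0.5694
beam 2: φ=-45°, α=165°
  d=(-0.9659,0.2588)  start (2,4)  tX=0.7040 tY=2.1250  stride 1/|dx|=1.0353 1/|dy|=3.8637
    cross x-line → (1,4), t=0.7040
    cross x-line → (0,4), t=1.7393 (wall)
  → r_2 = 1.7393
beam 3: φ=45°, α=255°
  d=(-0.2588,-0.9659)  start (2,4)  tX=2.6273 tY=0.4659  stride 1/|dx|=3.8637 1/|dy|=1.0353
    cross y-line → (2,3), t=0.4659
    cross y-line → (2,2), t=1.5012
    cross y-line → (2,1), t=2.5364
    cross x-line → (1,1), t=2.6273
    cross y-line → (1,0), t=3.5717 (wall)
  → r_3 = 3.5717
beam 4: φ=135°, α=345°
  d=(0.9659,-0.2588)  start (2,4)  tX=0.3313 tY=1.7387  stride 1/|dx|=1.0353 1/|dy|=3.8637
    cross x-line → (3,4), t=0.3313 (wall)
  → r_4 = 0.3313

ranges = [0.5694, 1.7393, 3.5717, 0.3313]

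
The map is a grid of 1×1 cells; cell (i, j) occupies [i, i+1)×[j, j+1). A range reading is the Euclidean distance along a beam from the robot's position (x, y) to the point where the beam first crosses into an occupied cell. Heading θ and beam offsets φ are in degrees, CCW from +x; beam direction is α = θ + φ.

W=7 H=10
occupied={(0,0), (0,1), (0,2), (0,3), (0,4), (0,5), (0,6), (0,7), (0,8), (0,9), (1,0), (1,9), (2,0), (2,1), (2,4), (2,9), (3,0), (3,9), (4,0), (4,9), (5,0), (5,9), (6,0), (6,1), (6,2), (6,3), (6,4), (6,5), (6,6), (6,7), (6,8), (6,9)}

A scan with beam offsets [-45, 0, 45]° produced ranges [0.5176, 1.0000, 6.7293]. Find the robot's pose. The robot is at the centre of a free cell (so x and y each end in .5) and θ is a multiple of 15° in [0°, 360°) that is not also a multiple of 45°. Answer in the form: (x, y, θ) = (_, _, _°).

Enumerate (i+0.5, j+0.5, θ) over the 38 free cells and 16 admissible headings. For each, cast all 3 beams and compare to the given ranges.
  (2.5, 7.5, 285°): beam 1 = 3.0000 ≠ 0.5176 ✗
  (4.5, 1.5, 30°): beam 1 = 1.5529 ≠ 0.5176 ✗
  (5.5, 5.5, 75°): beam 1 = 0.5774 ≠ 0.5176 ✗
  …
  (5.5, 2.5, 60°): r_1=0.5176, r_2=1.0000, r_3=6.7293 — all match ✓
Unique over the lattice → pose = (5.5, 2.5, 60°).

(x, y, θ) = (5.5, 2.5, 60°)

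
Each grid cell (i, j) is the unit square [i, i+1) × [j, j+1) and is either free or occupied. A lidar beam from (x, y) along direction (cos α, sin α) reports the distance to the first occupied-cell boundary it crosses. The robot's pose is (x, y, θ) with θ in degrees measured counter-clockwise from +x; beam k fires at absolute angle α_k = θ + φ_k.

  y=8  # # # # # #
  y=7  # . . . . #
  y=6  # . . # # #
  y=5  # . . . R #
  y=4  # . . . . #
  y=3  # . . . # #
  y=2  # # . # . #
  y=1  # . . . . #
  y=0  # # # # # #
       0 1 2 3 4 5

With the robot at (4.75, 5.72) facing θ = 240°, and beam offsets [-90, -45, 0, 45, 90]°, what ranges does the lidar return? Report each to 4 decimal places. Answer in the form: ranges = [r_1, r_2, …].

ranges = [0.5600, 3.8823, 3.1408, 0.9659, 0.2887]

beam 1: φ=-90°, α=150°
  direction (-0.8660, 0.5000); cell (4,5); t to first gridline: x 0.8660, y 0.5600 (then +1.1547 / +2.0000)
    (4,6) via y @ 0.5600  # hit
  → r_1 = 0.5600
beam 2: φ=-45°, α=195°
  direction (-0.9659, -0.2588); cell (4,5); t to first gridline: x 0.7765, y 2.7819 (then +1.0353 / +3.8637)
    (3,5) via x @ 0.7765
    (2,5) via x @ 1.8117
    (2,4) via y @ 2.7819
    (1,4) via x @ 2.8470
    (0,4) via x @ 3.8823  # hit
  → r_2 = 3.8823
beam 3: φ=0°, α=240°
  direction (-0.5000, -0.8660); cell (4,5); t to first gridline: x 1.5000, y 0.8314 (then +2.0000 / +1.1547)
    (4,4) via y @ 0.8314
    (3,4) via x @ 1.5000
    (3,3) via y @ 1.9861
    (3,2) via y @ 3.1408  # hit
  → r_3 = 3.1408
beam 4: φ=45°, α=285°
  direction (0.2588, -0.9659); cell (4,5); t to first gridline: x 0.9659, y 0.7454 (then +3.8637 / +1.0353)
    (4,4) via y @ 0.7454
    (5,4) via x @ 0.9659  # hit
  → r_4 = 0.9659
beam 5: φ=90°, α=330°
  direction (0.8660, -0.5000); cell (4,5); t to first gridline: x 0.2887, y 1.4400 (then +1.1547 / +2.0000)
    (5,5) via x @ 0.2887  # hit
  → r_5 = 0.2887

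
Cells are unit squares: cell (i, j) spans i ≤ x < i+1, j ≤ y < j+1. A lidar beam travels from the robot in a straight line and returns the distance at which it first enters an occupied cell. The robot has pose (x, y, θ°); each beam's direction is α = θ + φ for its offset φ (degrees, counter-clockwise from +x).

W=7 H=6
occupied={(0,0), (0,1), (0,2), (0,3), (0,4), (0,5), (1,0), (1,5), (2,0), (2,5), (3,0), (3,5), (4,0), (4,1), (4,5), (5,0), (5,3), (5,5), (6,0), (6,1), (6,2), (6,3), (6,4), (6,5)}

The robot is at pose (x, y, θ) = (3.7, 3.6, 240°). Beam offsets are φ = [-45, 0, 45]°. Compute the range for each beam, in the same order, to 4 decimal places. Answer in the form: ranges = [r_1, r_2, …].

ranges = [2.7952, 3.0022, 1.6564]

beam 1: φ=-45°, α=195°
  direction (-0.9659, -0.2588); cell (3,3); t to first gridline: x 0.7247, y 2.3182 (then +1.0353 / +3.8637)
    (2,3) via x @ 0.7247
    (1,3) via x @ 1.7600
    (1,2) via y @ 2.3182
    (0,2) via x @ 2.7952  # hit
  → r_1 = 2.7952
beam 2: φ=0°, α=240°
  direction (-0.5000, -0.8660); cell (3,3); t to first gridline: x 1.4000, y 0.6928 (then +2.0000 / +1.1547)
    (3,2) via y @ 0.6928
    (2,2) via x @ 1.4000
    (2,1) via y @ 1.8475
    (2,0) via y @ 3.0022  # hit
  → r_2 = 3.0022
beam 3: φ=45°, α=285°
  direction (0.2588, -0.9659); cell (3,3); t to first gridline: x 1.1591, y 0.6212 (then +3.8637 / +1.0353)
    (3,2) via y @ 0.6212
    (4,2) via x @ 1.1591
    (4,1) via y @ 1.6564  # hit
  → r_3 = 1.6564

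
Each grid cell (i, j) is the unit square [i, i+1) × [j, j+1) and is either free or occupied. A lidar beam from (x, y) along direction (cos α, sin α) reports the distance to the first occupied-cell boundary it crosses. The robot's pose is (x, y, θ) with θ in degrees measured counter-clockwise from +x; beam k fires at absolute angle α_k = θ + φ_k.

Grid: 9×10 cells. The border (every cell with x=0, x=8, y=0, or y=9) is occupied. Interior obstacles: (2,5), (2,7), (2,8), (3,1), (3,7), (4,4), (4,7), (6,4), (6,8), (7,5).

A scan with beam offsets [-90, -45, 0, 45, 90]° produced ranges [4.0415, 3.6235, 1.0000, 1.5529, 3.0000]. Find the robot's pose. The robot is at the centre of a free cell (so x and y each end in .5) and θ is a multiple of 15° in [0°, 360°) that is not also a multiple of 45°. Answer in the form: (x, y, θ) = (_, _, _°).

Enumerate (i+0.5, j+0.5, θ) over the 46 free cells and 16 admissible headings. For each, cast all 5 beams and compare to the given ranges.
  (6.5, 3.5, 285°): beam 1 = 5.6940 ≠ 4.0415 ✗
  (4.5, 3.5, 30°): beam 1 = 2.8868 ≠ 4.0415 ✗
  (7.5, 2.5, 105°): beam 1 = 0.5176 ≠ 4.0415 ✗
  (3.5, 6.5, 15°): beam 1 = 1.9319 ≠ 4.0415 ✗
  …
  (4.5, 2.5, 240°): r_1=4.0415, r_2=3.6235, r_3=1.0000, r_4=1.5529, r_5=3.0000 — all match ✓
No second candidate reproduces the full scan.

(x, y, θ) = (4.5, 2.5, 240°)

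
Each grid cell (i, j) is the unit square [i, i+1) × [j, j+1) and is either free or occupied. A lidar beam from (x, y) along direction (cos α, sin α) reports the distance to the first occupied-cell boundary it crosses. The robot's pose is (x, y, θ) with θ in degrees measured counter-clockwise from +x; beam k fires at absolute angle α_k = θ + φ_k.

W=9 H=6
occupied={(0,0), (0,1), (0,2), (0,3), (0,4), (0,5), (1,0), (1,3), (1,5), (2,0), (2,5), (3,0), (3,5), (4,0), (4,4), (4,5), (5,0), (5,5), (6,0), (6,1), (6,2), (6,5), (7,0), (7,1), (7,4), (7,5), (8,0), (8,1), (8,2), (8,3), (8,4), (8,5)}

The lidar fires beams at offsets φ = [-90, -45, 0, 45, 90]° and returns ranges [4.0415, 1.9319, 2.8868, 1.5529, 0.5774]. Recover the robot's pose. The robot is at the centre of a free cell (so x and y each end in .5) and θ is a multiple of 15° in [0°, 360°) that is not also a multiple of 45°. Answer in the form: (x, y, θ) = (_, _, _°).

(x, y, θ) = (5.5, 4.5, 330°)

The pose lattice has 22·16 = 352 candidates. Test each by forward raycasting.
  (3.5, 2.5, 60°): beam 1 = 2.8868 ≠ 4.0415 ✗
  (3.5, 2.5, 345°): beam 1 = 1.5529 ≠ 4.0415 ✗
  (2.5, 2.5, 75°): beam 1 = 3.6235 ≠ 4.0415 ✗
  …
  (5.5, 4.5, 330°): r_1=4.0415, r_2=1.9319, r_3=2.8868, r_4=1.5529, r_5=0.5774 — all match ✓
Unique over the lattice → pose = (5.5, 4.5, 330°).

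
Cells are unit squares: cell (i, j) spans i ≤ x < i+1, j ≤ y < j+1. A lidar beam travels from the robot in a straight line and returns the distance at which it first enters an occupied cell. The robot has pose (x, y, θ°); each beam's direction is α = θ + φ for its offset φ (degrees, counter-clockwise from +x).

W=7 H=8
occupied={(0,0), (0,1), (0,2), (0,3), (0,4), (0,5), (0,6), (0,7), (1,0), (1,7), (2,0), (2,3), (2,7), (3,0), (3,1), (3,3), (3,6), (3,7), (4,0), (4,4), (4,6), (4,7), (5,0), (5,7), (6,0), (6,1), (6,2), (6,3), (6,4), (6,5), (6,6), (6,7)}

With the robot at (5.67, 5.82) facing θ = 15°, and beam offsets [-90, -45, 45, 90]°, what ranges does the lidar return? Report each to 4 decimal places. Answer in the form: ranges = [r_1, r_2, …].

ranges = [1.2750, 0.3811, 0.6600, 1.2216]

beam 1: φ=-90°, α=285°
  dir = (cos 285°, sin 285°) = (0.2588, -0.9659); from cell (5,5)
  next x-line at t=1.2750, next y-line at t=0.8489; Δt_x=3.8637, Δt_y=1.0353
    y: enter (5,4) at t=0.8489
    x: enter (6,4) at t=1.2750 ← occupied
  → r_1 = 1.2750
beam 2: φ=-45°, α=330°
  dir = (cos 330°, sin 330°) = (0.8660, -0.5000); from cell (5,5)
  next x-line at t=0.3811, next y-line at t=1.6400; Δt_x=1.1547, Δt_y=2.0000
    x: enter (6,5) at t=0.3811 ← occupied
  → r_2 = 0.3811
beam 3: φ=45°, α=60°
  dir = (cos 60°, sin 60°) = (0.5000, 0.8660); from cell (5,5)
  next x-line at t=0.6600, next y-line at t=0.2078; Δt_x=2.0000, Δt_y=1.1547
    y: enter (5,6) at t=0.2078
    x: enter (6,6) at t=0.6600 ← occupied
  → r_3 = 0.6600
beam 4: φ=90°, α=105°
  dir = (cos 105°, sin 105°) = (-0.2588, 0.9659); from cell (5,5)
  next x-line at t=2.5887, next y-line at t=0.1863; Δt_x=3.8637, Δt_y=1.0353
    y: enter (5,6) at t=0.1863
    y: enter (5,7) at t=1.2216 ← occupied
  → r_4 = 1.2216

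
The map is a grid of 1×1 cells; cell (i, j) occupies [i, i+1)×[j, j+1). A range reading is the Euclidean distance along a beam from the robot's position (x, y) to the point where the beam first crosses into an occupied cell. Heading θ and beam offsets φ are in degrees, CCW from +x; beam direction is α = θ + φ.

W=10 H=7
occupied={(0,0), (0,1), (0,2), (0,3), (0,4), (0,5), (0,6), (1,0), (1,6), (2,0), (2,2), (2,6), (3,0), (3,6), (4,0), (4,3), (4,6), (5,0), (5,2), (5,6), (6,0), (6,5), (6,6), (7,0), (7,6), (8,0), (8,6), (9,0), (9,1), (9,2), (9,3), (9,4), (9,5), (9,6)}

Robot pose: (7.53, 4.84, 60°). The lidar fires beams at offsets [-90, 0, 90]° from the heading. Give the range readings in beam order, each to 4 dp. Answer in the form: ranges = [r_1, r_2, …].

beam 1: φ=-90°, α=330°
  dir = (cos 330°, sin 330°) = (0.8660, -0.5000); from cell (7,4)
  next x-line at t=0.5427, next y-line at t=1.6800; Δt_x=1.1547, Δt_y=2.0000
    x: enter (8,4) at t=0.5427
    y: enter (8,3) at t=1.6800
    x: enter (9,3) at t=1.6974 ← occupied
  → r_1 = 1.6974
beam 2: φ=0°, α=60°
  dir = (cos 60°, sin 60°) = (0.5000, 0.8660); from cell (7,4)
  next x-line at t=0.9400, next y-line at t=0.1848; Δt_x=2.0000, Δt_y=1.1547
    y: enter (7,5) at t=0.1848
    x: enter (8,5) at t=0.9400
    y: enter (8,6) at t=1.3395 ← occupied
  → r_2 = 1.3395
beam 3: φ=90°, α=150°
  dir = (cos 150°, sin 150°) = (-0.8660, 0.5000); from cell (7,4)
  next x-line at t=0.6120, next y-line at t=0.3200; Δt_x=1.1547, Δt_y=2.0000
    y: enter (7,5) at t=0.3200
    x: enter (6,5) at t=0.6120 ← occupied
  → r_3 = 0.6120

ranges = [1.6974, 1.3395, 0.6120]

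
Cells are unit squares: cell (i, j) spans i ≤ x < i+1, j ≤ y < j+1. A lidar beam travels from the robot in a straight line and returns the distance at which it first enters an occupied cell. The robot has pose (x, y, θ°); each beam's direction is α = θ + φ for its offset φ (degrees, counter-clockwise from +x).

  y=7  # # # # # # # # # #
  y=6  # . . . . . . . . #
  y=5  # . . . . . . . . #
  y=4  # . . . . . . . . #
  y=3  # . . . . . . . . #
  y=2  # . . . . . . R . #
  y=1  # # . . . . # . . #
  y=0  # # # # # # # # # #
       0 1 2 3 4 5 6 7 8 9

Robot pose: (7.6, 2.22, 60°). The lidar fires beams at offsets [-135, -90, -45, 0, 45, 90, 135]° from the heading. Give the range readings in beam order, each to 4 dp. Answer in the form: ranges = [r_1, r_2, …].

ranges = [1.2630, 1.6166, 1.4494, 2.8000, 4.9486, 7.6210, 0.8500]

beam 1: φ=-135°, α=285°
  dir = (cos 285°, sin 285°) = (0.2588, -0.9659); from cell (7,2)
  next x-line at t=1.5455, next y-line at t=0.2278; Δt_x=3.8637, Δt_y=1.0353
    y: enter (7,1) at t=0.2278
    y: enter (7,0) at t=1.2630 ← occupied
  → r_1 = 1.2630
beam 2: φ=-90°, α=330°
  dir = (cos 330°, sin 330°) = (0.8660, -0.5000); from cell (7,2)
  next x-line at t=0.4619, next y-line at t=0.4400; Δt_x=1.1547, Δt_y=2.0000
    y: enter (7,1) at t=0.4400
    x: enter (8,1) at t=0.4619
    x: enter (9,1) at t=1.6166 ← occupied
  → r_2 = 1.6166
beam 3: φ=-45°, α=15°
  dir = (cos 15°, sin 15°) = (0.9659, 0.2588); from cell (7,2)
  next x-line at t=0.4141, next y-line at t=3.0137; Δt_x=1.0353, Δt_y=3.8637
    x: enter (8,2) at t=0.4141
    x: enter (9,2) at t=1.4494 ← occupied
  → r_3 = 1.4494
beam 4: φ=0°, α=60°
  dir = (cos 60°, sin 60°) = (0.5000, 0.8660); from cell (7,2)
  next x-line at t=0.8000, next y-line at t=0.9007; Δt_x=2.0000, Δt_y=1.1547
    x: enter (8,2) at t=0.8000
    y: enter (8,3) at t=0.9007
    y: enter (8,4) at t=2.0554
    x: enter (9,4) at t=2.8000 ← occupied
  → r_4 = 2.8000
beam 5: φ=45°, α=105°
  dir = (cos 105°, sin 105°) = (-0.2588, 0.9659); from cell (7,2)
  next x-line at t=2.3182, next y-line at t=0.8075; Δt_x=3.8637, Δt_y=1.0353
    y: enter (7,3) at t=0.8075
    y: enter (7,4) at t=1.8428
    x: enter (6,4) at t=2.3182
    y: enter (6,5) at t=2.8781
    y: enter (6,6) at t=3.9133
    y: enter (6,7) at t=4.9486 ← occupied
  → r_5 = 4.9486
beam 6: φ=90°, α=150°
  dir = (cos 150°, sin 150°) = (-0.8660, 0.5000); from cell (7,2)
  next x-line at t=0.6928, next y-line at t=1.5600; Δt_x=1.1547, Δt_y=2.0000
    x: enter (6,2) at t=0.6928
    y: enter (6,3) at t=1.5600
    x: enter (5,3) at t=1.8475
    x: enter (4,3) at t=3.0022
    y: enter (4,4) at t=3.5600
    x: enter (3,4) at t=4.1569
    x: enter (2,4) at t=5.3116
    y: enter (2,5) at t=5.5600
    x: enter (1,5) at t=6.4663
    y: enter (1,6) at t=7.5600
    x: enter (0,6) at t=7.6210 ← occupied
  → r_6 = 7.6210
beam 7: φ=135°, α=195°
  dir = (cos 195°, sin 195°) = (-0.9659, -0.2588); from cell (7,2)
  next x-line at t=0.6212, next y-line at t=0.8500; Δt_x=1.0353, Δt_y=3.8637
    x: enter (6,2) at t=0.6212
    y: enter (6,1) at t=0.8500 ← occupied
  → r_7 = 0.8500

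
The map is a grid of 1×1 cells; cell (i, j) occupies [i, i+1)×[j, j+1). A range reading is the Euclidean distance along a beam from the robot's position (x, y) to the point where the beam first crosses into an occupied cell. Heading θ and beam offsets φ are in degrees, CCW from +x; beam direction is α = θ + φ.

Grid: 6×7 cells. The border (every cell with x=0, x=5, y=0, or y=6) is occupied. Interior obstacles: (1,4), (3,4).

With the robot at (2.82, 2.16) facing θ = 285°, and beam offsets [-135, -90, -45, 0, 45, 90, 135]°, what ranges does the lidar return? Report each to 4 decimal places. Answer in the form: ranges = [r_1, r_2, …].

beam 1: φ=-135°, α=150°
  dir = (cos 150°, sin 150°) = (-0.8660, 0.5000); from cell (2,2)
  next x-line at t=0.9469, next y-line at t=1.6800; Δt_x=1.1547, Δt_y=2.0000
    x: enter (1,2) at t=0.9469
    y: enter (1,3) at t=1.6800
    x: enter (0,3) at t=2.1016 ← occupied
  → r_1 = 2.1016
beam 2: φ=-90°, α=195°
  dir = (cos 195°, sin 195°) = (-0.9659, -0.2588); from cell (2,2)
  next x-line at t=0.8489, next y-line at t=0.6182; Δt_x=1.0353, Δt_y=3.8637
    y: enter (2,1) at t=0.6182
    x: enter (1,1) at t=0.8489
    x: enter (0,1) at t=1.8842 ← occupied
  → r_2 = 1.8842
beam 3: φ=-45°, α=240°
  dir = (cos 240°, sin 240°) = (-0.5000, -0.8660); from cell (2,2)
  next x-line at t=1.6400, next y-line at t=0.1848; Δt_x=2.0000, Δt_y=1.1547
    y: enter (2,1) at t=0.1848
    y: enter (2,0) at t=1.3395 ← occupied
  → r_3 = 1.3395
beam 4: φ=0°, α=285°
  dir = (cos 285°, sin 285°) = (0.2588, -0.9659); from cell (2,2)
  next x-line at t=0.6955, next y-line at t=0.1656; Δt_x=3.8637, Δt_y=1.0353
    y: enter (2,1) at t=0.1656
    x: enter (3,1) at t=0.6955
    y: enter (3,0) at t=1.2009 ← occupied
  → r_4 = 1.2009
beam 5: φ=45°, α=330°
  dir = (cos 330°, sin 330°) = (0.8660, -0.5000); from cell (2,2)
  next x-line at t=0.2078, next y-line at t=0.3200; Δt_x=1.1547, Δt_y=2.0000
    x: enter (3,2) at t=0.2078
    y: enter (3,1) at t=0.3200
    x: enter (4,1) at t=1.3625
    y: enter (4,0) at t=2.3200 ← occupied
  → r_5 = 2.3200
beam 6: φ=90°, α=15°
  dir = (cos 15°, sin 15°) = (0.9659, 0.2588); from cell (2,2)
  next x-line at t=0.1863, next y-line at t=3.2455; Δt_x=1.0353, Δt_y=3.8637
    x: enter (3,2) at t=0.1863
    x: enter (4,2) at t=1.2216
    x: enter (5,2) at t=2.2569 ← occupied
  → r_6 = 2.2569
beam 7: φ=135°, α=60°
  dir = (cos 60°, sin 60°) = (0.5000, 0.8660); from cell (2,2)
  next x-line at t=0.3600, next y-line at t=0.9699; Δt_x=2.0000, Δt_y=1.1547
    x: enter (3,2) at t=0.3600
    y: enter (3,3) at t=0.9699
    y: enter (3,4) at t=2.1246 ← occupied
  → r_7 = 2.1246

ranges = [2.1016, 1.8842, 1.3395, 1.2009, 2.3200, 2.2569, 2.1246]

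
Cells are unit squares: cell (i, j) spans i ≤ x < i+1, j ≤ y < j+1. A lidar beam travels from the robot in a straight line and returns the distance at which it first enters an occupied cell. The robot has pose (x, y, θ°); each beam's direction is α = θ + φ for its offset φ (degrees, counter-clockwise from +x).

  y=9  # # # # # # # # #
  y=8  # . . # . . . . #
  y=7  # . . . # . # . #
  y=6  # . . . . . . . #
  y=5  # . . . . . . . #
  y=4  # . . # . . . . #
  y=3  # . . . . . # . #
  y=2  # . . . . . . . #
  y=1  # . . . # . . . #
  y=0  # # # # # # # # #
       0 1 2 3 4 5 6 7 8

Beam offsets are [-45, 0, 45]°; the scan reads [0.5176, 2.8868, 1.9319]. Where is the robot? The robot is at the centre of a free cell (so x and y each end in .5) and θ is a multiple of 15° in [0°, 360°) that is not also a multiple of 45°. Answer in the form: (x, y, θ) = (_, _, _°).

Enumerate (i+0.5, j+0.5, θ) over the 50 free cells and 16 admissible headings. For each, cast all 3 beams and compare to the given ranges.
  (5.5, 7.5, 300°): beam 1 = 5.6940 ≠ 0.5176 ✗
  (6.5, 4.5, 345°): beam 1 = 0.5774 ≠ 0.5176 ✗
  (1.5, 1.5, 165°): beam 1 = 1.0000 ≠ 0.5176 ✗
  …
  (7.5, 3.5, 240°): r_1=0.5176, r_2=2.8868, r_3=1.9319 — all match ✓
Only this pose fits every beam.

(x, y, θ) = (7.5, 3.5, 240°)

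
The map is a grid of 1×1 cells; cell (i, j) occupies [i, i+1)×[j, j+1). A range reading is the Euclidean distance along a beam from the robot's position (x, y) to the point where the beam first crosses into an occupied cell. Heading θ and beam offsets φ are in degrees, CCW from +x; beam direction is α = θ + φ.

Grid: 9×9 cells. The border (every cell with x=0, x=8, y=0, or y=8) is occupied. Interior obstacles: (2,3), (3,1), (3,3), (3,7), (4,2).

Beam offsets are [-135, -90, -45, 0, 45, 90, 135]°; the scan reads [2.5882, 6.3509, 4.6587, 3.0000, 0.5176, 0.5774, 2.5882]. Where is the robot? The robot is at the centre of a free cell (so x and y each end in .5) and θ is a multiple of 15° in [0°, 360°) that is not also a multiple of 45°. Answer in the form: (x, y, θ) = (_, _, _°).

(x, y, θ) = (3.5, 6.5, 30°)

The pose lattice has 44·16 = 704 candidates. Test each by forward raycasting.
  (6.5, 7.5, 120°): beam 1 = 1.5529 ≠ 2.5882 ✗
  (1.5, 7.5, 120°): beam 1 = 1.5529 ≠ 2.5882 ✗
  (4.5, 6.5, 240°): beam 1 = 1.5529 ≠ 2.5882 ✗
  (6.5, 5.5, 60°): beam 1 = 4.6587 ≠ 2.5882 ✗
  …
  (3.5, 6.5, 30°): r_1=2.5882, r_2=6.3509, r_3=4.6587, r_4=3.0000, r_5=0.5176, r_6=0.5774, r_7=2.5882 — all match ✓
Only this pose fits every beam.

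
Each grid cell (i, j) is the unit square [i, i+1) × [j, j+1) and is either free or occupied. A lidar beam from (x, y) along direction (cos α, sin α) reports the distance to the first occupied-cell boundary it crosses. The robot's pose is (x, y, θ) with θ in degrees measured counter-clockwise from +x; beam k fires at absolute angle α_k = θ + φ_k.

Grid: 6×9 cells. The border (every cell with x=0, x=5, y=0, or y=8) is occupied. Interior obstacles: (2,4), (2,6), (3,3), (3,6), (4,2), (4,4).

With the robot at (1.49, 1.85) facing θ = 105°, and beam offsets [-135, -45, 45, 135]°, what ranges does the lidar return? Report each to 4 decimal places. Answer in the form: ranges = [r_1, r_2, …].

ranges = [1.7000, 2.4826, 0.5658, 0.9800]

beam 1: φ=-135°, α=330°
  d=(0.8660,-0.5000)  start (1,1)  tX=0.5889 tY=1.7000  stride 1/|dx|=1.1547 1/|dy|=2.0000
    cross x-line → (2,1), t=0.5889
    cross y-line → (2,0), t=1.7000 (wall)
  → r_1 = 1.7000
beam 2: φ=-45°, α=60°
  d=(0.5000,0.8660)  start (1,1)  tX=1.0200 tY=0.1732  stride 1/|dx|=2.0000 1/|dy|=1.1547
    cross y-line → (1,2), t=0.1732
    cross x-line → (2,2), t=1.0200
    cross y-line → (2,3), t=1.3279
    cross y-line → (2,4), t=2.4826 (wall)
  → r_2 = 2.4826
beam 3: φ=45°, α=150°
  d=(-0.8660,0.5000)  start (1,1)  tX=0.5658 tY=0.3000  stride 1/|dx|=1.1547 1/|dy|=2.0000
    cross y-line → (1,2), t=0.3000
    cross x-line → (0,2), t=0.5658 (wall)
  → r_3 = 0.5658
beam 4: φ=135°, α=240°
  d=(-0.5000,-0.8660)  start (1,1)  tX=0.9800 tY=0.9815  stride 1/|dx|=2.0000 1/|dy|=1.1547
    cross x-line → (0,1), t=0.9800 (wall)
  → r_4 = 0.9800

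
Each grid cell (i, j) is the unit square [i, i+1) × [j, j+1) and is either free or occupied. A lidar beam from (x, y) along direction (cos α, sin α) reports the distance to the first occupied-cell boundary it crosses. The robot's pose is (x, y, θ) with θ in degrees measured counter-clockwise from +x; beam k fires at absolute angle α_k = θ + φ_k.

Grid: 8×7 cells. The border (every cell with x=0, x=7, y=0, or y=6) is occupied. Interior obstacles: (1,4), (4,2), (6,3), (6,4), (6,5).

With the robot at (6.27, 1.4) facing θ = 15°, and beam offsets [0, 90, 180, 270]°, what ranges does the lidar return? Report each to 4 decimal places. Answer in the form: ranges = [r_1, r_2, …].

beam 1: φ=0°, α=15°
  dir = (cos 15°, sin 15°) = (0.9659, 0.2588); from cell (6,1)
  next x-line at t=0.7558, next y-line at t=2.3182; Δt_x=1.0353, Δt_y=3.8637
    x: enter (7,1) at t=0.7558 ← occupied
  → r_1 = 0.7558
beam 2: φ=90°, α=105°
  dir = (cos 105°, sin 105°) = (-0.2588, 0.9659); from cell (6,1)
  next x-line at t=1.0432, next y-line at t=0.6212; Δt_x=3.8637, Δt_y=1.0353
    y: enter (6,2) at t=0.6212
    x: enter (5,2) at t=1.0432
    y: enter (5,3) at t=1.6564
    y: enter (5,4) at t=2.6917
    y: enter (5,5) at t=3.7270
    y: enter (5,6) at t=4.7623 ← occupied
  → r_2 = 4.7623
beam 3: φ=180°, α=195°
  dir = (cos 195°, sin 195°) = (-0.9659, -0.2588); from cell (6,1)
  next x-line at t=0.2795, next y-line at t=1.5455; Δt_x=1.0353, Δt_y=3.8637
    x: enter (5,1) at t=0.2795
    x: enter (4,1) at t=1.3148
    y: enter (4,0) at t=1.5455 ← occupied
  → r_3 = 1.5455
beam 4: φ=270°, α=285°
  dir = (cos 285°, sin 285°) = (0.2588, -0.9659); from cell (6,1)
  next x-line at t=2.8205, next y-line at t=0.4141; Δt_x=3.8637, Δt_y=1.0353
    y: enter (6,0) at t=0.4141 ← occupied
  → r_4 = 0.4141

ranges = [0.7558, 4.7623, 1.5455, 0.4141]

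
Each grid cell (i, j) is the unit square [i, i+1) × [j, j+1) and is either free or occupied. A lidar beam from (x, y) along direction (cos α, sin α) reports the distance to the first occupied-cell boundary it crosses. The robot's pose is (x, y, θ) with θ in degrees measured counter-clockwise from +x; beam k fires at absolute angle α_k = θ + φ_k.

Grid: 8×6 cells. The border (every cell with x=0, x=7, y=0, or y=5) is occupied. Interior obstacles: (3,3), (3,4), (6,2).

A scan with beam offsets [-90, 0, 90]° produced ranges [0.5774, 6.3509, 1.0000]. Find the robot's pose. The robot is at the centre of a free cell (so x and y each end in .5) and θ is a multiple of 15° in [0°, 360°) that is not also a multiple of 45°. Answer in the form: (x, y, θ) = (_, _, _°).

(x, y, θ) = (1.5, 1.5, 30°)

Candidates: 21 free-cell centres × 16 headings = 336 poses. Raycast each; keep the one whose scan matches to 4 dp.
  (4.5, 2.5, 60°): beam 1 = 2.8868 ≠ 0.5774 ✗
  (1.5, 3.5, 105°): beam 1 = 1.5529 ≠ 0.5774 ✗
  (3.5, 2.5, 210°): beam 2 = 2.8868 ≠ 6.3509 ✗
  …
  (1.5, 1.5, 30°): r_1=0.5774, r_2=6.3509, r_3=1.0000 — all match ✓
Only this pose fits every beam.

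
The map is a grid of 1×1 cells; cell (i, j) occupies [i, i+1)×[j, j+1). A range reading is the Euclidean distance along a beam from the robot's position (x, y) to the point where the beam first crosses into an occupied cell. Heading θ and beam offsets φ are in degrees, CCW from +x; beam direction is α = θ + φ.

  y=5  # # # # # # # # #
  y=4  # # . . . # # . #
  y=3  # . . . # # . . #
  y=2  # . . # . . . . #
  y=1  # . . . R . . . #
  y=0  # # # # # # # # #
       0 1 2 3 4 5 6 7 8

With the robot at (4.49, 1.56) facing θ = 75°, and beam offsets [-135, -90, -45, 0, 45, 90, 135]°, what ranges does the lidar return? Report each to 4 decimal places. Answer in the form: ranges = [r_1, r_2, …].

ranges = [0.6466, 2.1637, 4.0530, 1.4908, 0.9800, 3.6131, 1.1200]

beam 1: φ=-135°, α=300°
  dir = (cos 300°, sin 300°) = (0.5000, -0.8660); from cell (4,1)
  next x-line at t=1.0200, next y-line at t=0.6466; Δt_x=2.0000, Δt_y=1.1547
    y: enter (4,0) at t=0.6466 ← occupied
  → r_1 = 0.6466
beam 2: φ=-90°, α=345°
  dir = (cos 345°, sin 345°) = (0.9659, -0.2588); from cell (4,1)
  next x-line at t=0.5280, next y-line at t=2.1637; Δt_x=1.0353, Δt_y=3.8637
    x: enter (5,1) at t=0.5280
    x: enter (6,1) at t=1.5633
    y: enter (6,0) at t=2.1637 ← occupied
  → r_2 = 2.1637
beam 3: φ=-45°, α=30°
  dir = (cos 30°, sin 30°) = (0.8660, 0.5000); from cell (4,1)
  next x-line at t=0.5889, next y-line at t=0.8800; Δt_x=1.1547, Δt_y=2.0000
    x: enter (5,1) at t=0.5889
    y: enter (5,2) at t=0.8800
    x: enter (6,2) at t=1.7436
    y: enter (6,3) at t=2.8800
    x: enter (7,3) at t=2.8983
    x: enter (8,3) at t=4.0530 ← occupied
  → r_3 = 4.0530
beam 4: φ=0°, α=75°
  dir = (cos 75°, sin 75°) = (0.2588, 0.9659); from cell (4,1)
  next x-line at t=1.9705, next y-line at t=0.4555; Δt_x=3.8637, Δt_y=1.0353
    y: enter (4,2) at t=0.4555
    y: enter (4,3) at t=1.4908 ← occupied
  → r_4 = 1.4908
beam 5: φ=45°, α=120°
  dir = (cos 120°, sin 120°) = (-0.5000, 0.8660); from cell (4,1)
  next x-line at t=0.9800, next y-line at t=0.5081; Δt_x=2.0000, Δt_y=1.1547
    y: enter (4,2) at t=0.5081
    x: enter (3,2) at t=0.9800 ← occupied
  → r_5 = 0.9800
beam 6: φ=90°, α=165°
  dir = (cos 165°, sin 165°) = (-0.9659, 0.2588); from cell (4,1)
  next x-line at t=0.5073, next y-line at t=1.7000; Δt_x=1.0353, Δt_y=3.8637
    x: enter (3,1) at t=0.5073
    x: enter (2,1) at t=1.5426
    y: enter (2,2) at t=1.7000
    x: enter (1,2) at t=2.5778
    x: enter (0,2) at t=3.6131 ← occupied
  → r_6 = 3.6131
beam 7: φ=135°, α=210°
  dir = (cos 210°, sin 210°) = (-0.8660, -0.5000); from cell (4,1)
  next x-line at t=0.5658, next y-line at t=1.1200; Δt_x=1.1547, Δt_y=2.0000
    x: enter (3,1) at t=0.5658
    y: enter (3,0) at t=1.1200 ← occupied
  → r_7 = 1.1200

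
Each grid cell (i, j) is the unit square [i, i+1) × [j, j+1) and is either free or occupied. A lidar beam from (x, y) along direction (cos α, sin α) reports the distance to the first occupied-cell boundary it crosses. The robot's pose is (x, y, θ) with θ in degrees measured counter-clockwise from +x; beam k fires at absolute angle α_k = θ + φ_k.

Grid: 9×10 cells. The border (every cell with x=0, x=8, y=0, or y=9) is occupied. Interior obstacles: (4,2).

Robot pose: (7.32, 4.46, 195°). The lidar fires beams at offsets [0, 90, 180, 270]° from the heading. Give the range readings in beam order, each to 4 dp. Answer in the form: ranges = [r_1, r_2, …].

ranges = [6.5429, 2.6273, 0.7040, 4.7002]

beam 1: φ=0°, α=195°
  cosα=-0.9659 sinα=-0.2588 | (7,4) | tMaxX 0.3313 tMaxY 1.7773 | tΔX 1.0353 tΔY 3.8637
    t=0.3313 [x] (6,4)
    t=1.3666 [x] (5,4)
    t=1.7773 [y] (5,3)
    t=2.4018 [x] (4,3)
    t=3.4371 [x] (3,3)
    t=4.4724 [x] (2,3)
    t=5.5077 [x] (1,3)
    t=5.6410 [y] (1,2)
    t=6.5429 [x] (0,2) — stop
  → r_1 = 6.5429
beam 2: φ=90°, α=285°
  cosα=0.2588 sinα=-0.9659 | (7,4) | tMaxX 2.6273 tMaxY 0.4762 | tΔX 3.8637 tΔY 1.0353
    t=0.4762 [y] (7,3)
    t=1.5115 [y] (7,2)
    t=2.5468 [y] (7,1)
    t=2.6273 [x] (8,1) — stop
  → r_2 = 2.6273
beam 3: φ=180°, α=15°
  cosα=0.9659 sinα=0.2588 | (7,4) | tMaxX 0.7040 tMaxY 2.0864 | tΔX 1.0353 tΔY 3.8637
    t=0.7040 [x] (8,4) — stop
  → r_3 = 0.7040
beam 4: φ=270°, α=105°
  cosα=-0.2588 sinα=0.9659 | (7,4) | tMaxX 1.2364 tMaxY 0.5590 | tΔX 3.8637 tΔY 1.0353
    t=0.5590 [y] (7,5)
    t=1.2364 [x] (6,5)
    t=1.5943 [y] (6,6)
    t=2.6296 [y] (6,7)
    t=3.6649 [y] (6,8)
    t=4.7002 [y] (6,9) — stop
  → r_4 = 4.7002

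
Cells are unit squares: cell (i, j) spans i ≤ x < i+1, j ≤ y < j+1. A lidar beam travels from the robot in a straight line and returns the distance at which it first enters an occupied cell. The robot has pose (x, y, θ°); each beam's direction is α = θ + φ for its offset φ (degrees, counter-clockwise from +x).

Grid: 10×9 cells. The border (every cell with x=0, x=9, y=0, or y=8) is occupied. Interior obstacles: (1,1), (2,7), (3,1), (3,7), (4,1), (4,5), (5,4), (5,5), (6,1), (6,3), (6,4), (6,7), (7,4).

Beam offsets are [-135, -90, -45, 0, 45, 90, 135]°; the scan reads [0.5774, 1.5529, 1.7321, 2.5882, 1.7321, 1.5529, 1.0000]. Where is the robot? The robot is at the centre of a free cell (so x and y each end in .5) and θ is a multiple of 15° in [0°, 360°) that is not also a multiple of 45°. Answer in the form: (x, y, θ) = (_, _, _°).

Enumerate (i+0.5, j+0.5, θ) over the 43 free cells and 16 admissible headings. For each, cast all 7 beams and compare to the given ranges.
  (5.5, 6.5, 330°): beam 1 = 4.6587 ≠ 0.5774 ✗
  (1.5, 6.5, 285°): beam 2 = 0.5176 ≠ 1.5529 ✗
  (4.5, 7.5, 195°): beam 2 = 0.5176 ≠ 1.5529 ✗
  (4.5, 6.5, 15°): beam 2 = 0.5176 ≠ 1.5529 ✗
  (3.5, 4.5, 30°): beam 1 = 3.6235 ≠ 0.5774 ✗
  …
  (7.5, 5.5, 75°): r_1=0.5774, r_2=1.5529, r_3=1.7321, r_4=2.5882, r_5=1.7321, r_6=1.5529, r_7=1.0000 — all match ✓
Unique over the lattice → pose = (7.5, 5.5, 75°).

(x, y, θ) = (7.5, 5.5, 75°)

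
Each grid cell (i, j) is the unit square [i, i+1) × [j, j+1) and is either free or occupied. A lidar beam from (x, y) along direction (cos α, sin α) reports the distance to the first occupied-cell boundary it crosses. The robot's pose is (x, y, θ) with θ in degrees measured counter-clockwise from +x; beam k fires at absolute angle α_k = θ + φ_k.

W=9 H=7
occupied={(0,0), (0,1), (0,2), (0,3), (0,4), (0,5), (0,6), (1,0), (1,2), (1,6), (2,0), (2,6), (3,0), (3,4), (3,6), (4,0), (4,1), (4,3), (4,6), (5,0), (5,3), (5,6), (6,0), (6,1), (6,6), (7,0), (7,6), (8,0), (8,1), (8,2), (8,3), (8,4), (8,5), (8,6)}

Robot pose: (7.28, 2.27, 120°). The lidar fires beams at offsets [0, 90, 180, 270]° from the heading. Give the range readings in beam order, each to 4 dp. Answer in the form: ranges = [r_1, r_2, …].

ranges = [4.3070, 0.5400, 1.4400, 0.8314]

beam 1: φ=0°, α=120°
  d=(-0.5000,0.8660)  start (7,2)  tX=0.5600 tY=0.8429  stride 1/|dx|=2.0000 1/|dy|=1.1547
    cross x-line → (6,2), t=0.5600
    cross y-line → (6,3), t=0.8429
    cross y-line → (6,4), t=1.9976
    cross x-line → (5,4), t=2.5600
    cross y-line → (5,5), t=3.1523
    cross y-line → (5,6), t=4.3070 (wall)
  → r_1 = 4.3070
beam 2: φ=90°, α=210°
  d=(-0.8660,-0.5000)  start (7,2)  tX=0.3233 tY=0.5400  stride 1/|dx|=1.1547 1/|dy|=2.0000
    cross x-line → (6,2), t=0.3233
    cross y-line → (6,1), t=0.5400 (wall)
  → r_2 = 0.5400
beam 3: φ=180°, α=300°
  d=(0.5000,-0.8660)  start (7,2)  tX=1.4400 tY=0.3118  stride 1/|dx|=2.0000 1/|dy|=1.1547
    cross y-line → (7,1), t=0.3118
    cross x-line → (8,1), t=1.4400 (wall)
  → r_3 = 1.4400
beam 4: φ=270°, α=30°
  d=(0.8660,0.5000)  start (7,2)  tX=0.8314 tY=1.4600  stride 1/|dx|=1.1547 1/|dy|=2.0000
    cross x-line → (8,2), t=0.8314 (wall)
  → r_4 = 0.8314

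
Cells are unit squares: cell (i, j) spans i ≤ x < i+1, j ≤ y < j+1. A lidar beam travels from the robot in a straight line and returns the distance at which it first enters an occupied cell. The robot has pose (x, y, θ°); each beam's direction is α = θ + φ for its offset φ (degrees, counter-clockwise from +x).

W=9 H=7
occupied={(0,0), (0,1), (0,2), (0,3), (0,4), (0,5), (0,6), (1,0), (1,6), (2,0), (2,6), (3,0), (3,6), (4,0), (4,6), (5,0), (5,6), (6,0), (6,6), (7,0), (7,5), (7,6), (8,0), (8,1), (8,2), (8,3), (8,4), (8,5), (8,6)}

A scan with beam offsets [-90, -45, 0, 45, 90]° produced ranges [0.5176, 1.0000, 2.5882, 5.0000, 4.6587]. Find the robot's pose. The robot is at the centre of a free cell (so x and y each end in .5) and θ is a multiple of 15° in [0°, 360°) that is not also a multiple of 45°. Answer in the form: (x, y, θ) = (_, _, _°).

(x, y, θ) = (3.5, 5.5, 195°)

Enumerate (i+0.5, j+0.5, θ) over the 34 free cells and 16 admissible headings. For each, cast all 5 beams and compare to the given ranges.
  (1.5, 4.5, 15°): beam 1 = 3.6235 ≠ 0.5176 ✗
  (5.5, 1.5, 150°): beam 1 = 4.0415 ≠ 0.5176 ✗
  (3.5, 4.5, 300°): beam 1 = 2.8868 ≠ 0.5176 ✗
  (4.5, 5.5, 345°): beam 1 = 4.6587 ≠ 0.5176 ✗
  …
  (3.5, 5.5, 195°): r_1=0.5176, r_2=1.0000, r_3=2.5882, r_4=5.0000, r_5=4.6587 — all match ✓
Only this pose fits every beam.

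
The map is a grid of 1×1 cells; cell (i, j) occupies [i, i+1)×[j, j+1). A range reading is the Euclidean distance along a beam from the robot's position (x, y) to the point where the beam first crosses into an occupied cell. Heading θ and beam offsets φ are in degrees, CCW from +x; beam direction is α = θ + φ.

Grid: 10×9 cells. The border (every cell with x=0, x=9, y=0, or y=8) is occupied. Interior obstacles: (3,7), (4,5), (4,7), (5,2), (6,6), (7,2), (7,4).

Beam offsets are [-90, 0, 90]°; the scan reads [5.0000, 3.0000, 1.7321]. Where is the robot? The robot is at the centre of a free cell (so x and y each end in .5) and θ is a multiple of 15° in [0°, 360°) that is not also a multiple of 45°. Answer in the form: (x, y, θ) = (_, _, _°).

Enumerate (i+0.5, j+0.5, θ) over the 49 free cells and 16 admissible headings. For each, cast all 3 beams and compare to the given ranges.
  (7.5, 3.5, 60°): beam 1 = 1.7321 ≠ 5.0000 ✗
  (3.5, 2.5, 330°): beam 1 = 1.7321 ≠ 5.0000 ✗
  (3.5, 4.5, 345°): beam 1 = 3.6235 ≠ 5.0000 ✗
  (5.5, 4.5, 60°): beam 1 = 4.0415 ≠ 5.0000 ✗
  …
  (2.5, 3.5, 120°): r_1=5.0000, r_2=3.0000, r_3=1.7321 — all match ✓
Unique over the lattice → pose = (2.5, 3.5, 120°).

(x, y, θ) = (2.5, 3.5, 120°)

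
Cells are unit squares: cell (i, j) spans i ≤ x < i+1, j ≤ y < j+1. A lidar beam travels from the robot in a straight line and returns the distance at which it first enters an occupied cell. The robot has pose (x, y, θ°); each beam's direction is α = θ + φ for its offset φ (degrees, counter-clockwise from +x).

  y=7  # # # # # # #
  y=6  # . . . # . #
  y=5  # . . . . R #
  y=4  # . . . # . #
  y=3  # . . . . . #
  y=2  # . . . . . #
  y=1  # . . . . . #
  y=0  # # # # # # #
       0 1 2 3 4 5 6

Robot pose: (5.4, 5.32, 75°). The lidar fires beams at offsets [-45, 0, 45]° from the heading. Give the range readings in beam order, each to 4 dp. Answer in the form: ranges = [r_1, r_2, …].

ranges = [0.6928, 1.7393, 0.8000]

beam 1: φ=-45°, α=30°
  d=(0.8660,0.5000)  start (5,5)  tX=0.6928 tY=1.3600  stride 1/|dx|=1.1547 1/|dy|=2.0000
    cross x-line → (6,5), t=0.6928 (wall)
  → r_1 = 0.6928
beam 2: φ=0°, α=75°
  d=(0.2588,0.9659)  start (5,5)  tX=2.3182 tY=0.7040  stride 1/|dx|=3.8637 1/|dy|=1.0353
    cross y-line → (5,6), t=0.7040
    cross y-line → (5,7), t=1.7393 (wall)
  → r_2 = 1.7393
beam 3: φ=45°, α=120°
  d=(-0.5000,0.8660)  start (5,5)  tX=0.8000 tY=0.7852  stride 1/|dx|=2.0000 1/|dy|=1.1547
    cross y-line → (5,6), t=0.7852
    cross x-line → (4,6), t=0.8000 (wall)
  → r_3 = 0.8000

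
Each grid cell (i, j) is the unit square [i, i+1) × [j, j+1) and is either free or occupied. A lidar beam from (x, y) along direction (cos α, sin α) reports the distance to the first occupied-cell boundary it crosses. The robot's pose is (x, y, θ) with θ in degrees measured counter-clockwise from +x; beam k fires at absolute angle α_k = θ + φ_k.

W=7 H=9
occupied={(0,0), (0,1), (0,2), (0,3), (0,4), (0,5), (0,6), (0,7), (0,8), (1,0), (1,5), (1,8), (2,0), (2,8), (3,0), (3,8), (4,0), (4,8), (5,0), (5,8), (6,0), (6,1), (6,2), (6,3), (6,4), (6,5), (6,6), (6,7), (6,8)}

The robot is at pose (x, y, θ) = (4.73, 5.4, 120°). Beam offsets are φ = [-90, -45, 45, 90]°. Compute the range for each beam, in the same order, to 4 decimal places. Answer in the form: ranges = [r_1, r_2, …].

ranges = [1.4665, 2.6917, 3.8616, 4.3070]

beam 1: φ=-90°, α=30°
  dir = (cos 30°, sin 30°) = (0.8660, 0.5000); from cell (4,5)
  next x-line at t=0.3118, next y-line at t=1.2000; Δt_x=1.1547, Δt_y=2.0000
    x: enter (5,5) at t=0.3118
    y: enter (5,6) at t=1.2000
    x: enter (6,6) at t=1.4665 ← occupied
  → r_1 = 1.4665
beam 2: φ=-45°, α=75°
  dir = (cos 75°, sin 75°) = (0.2588, 0.9659); from cell (4,5)
  next x-line at t=1.0432, next y-line at t=0.6212; Δt_x=3.8637, Δt_y=1.0353
    y: enter (4,6) at t=0.6212
    x: enter (5,6) at t=1.0432
    y: enter (5,7) at t=1.6564
    y: enter (5,8) at t=2.6917 ← occupied
  → r_2 = 2.6917
beam 3: φ=45°, α=165°
  dir = (cos 165°, sin 165°) = (-0.9659, 0.2588); from cell (4,5)
  next x-line at t=0.7558, next y-line at t=2.3182; Δt_x=1.0353, Δt_y=3.8637
    x: enter (3,5) at t=0.7558
    x: enter (2,5) at t=1.7910
    y: enter (2,6) at t=2.3182
    x: enter (1,6) at t=2.8263
    x: enter (0,6) at t=3.8616 ← occupied
  → r_3 = 3.8616
beam 4: φ=90°, α=210°
  dir = (cos 210°, sin 210°) = (-0.8660, -0.5000); from cell (4,5)
  next x-line at t=0.8429, next y-line at t=0.8000; Δt_x=1.1547, Δt_y=2.0000
    y: enter (4,4) at t=0.8000
    x: enter (3,4) at t=0.8429
    x: enter (2,4) at t=1.9976
    y: enter (2,3) at t=2.8000
    x: enter (1,3) at t=3.1523
    x: enter (0,3) at t=4.3070 ← occupied
  → r_4 = 4.3070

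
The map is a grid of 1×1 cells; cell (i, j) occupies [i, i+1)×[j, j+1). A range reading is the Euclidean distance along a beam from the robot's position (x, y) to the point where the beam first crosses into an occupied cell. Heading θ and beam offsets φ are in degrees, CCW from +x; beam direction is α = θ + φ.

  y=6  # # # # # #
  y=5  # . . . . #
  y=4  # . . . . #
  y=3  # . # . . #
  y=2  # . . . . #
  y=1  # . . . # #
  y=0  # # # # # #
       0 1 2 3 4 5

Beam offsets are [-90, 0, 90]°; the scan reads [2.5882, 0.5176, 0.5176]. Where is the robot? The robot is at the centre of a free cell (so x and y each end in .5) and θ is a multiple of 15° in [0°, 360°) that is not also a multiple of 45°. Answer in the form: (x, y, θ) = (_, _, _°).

Enumerate (i+0.5, j+0.5, θ) over the 18 free cells and 16 admissible headings. For each, cast all 3 beams and compare to the given ranges.
  (2.5, 5.5, 15°): beam 1 = 1.5529 ≠ 2.5882 ✗
  (1.5, 1.5, 165°): beam 1 = 1.9319 ≠ 2.5882 ✗
  (4.5, 5.5, 150°): beam 1 = 0.5774 ≠ 2.5882 ✗
  (2.5, 5.5, 75°): beam 3 = 1.5529 ≠ 0.5176 ✗
  …
  (3.5, 1.5, 255°): r_1=2.5882, r_2=0.5176, r_3=0.5176 — all match ✓
No second candidate reproduces the full scan.

(x, y, θ) = (3.5, 1.5, 255°)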